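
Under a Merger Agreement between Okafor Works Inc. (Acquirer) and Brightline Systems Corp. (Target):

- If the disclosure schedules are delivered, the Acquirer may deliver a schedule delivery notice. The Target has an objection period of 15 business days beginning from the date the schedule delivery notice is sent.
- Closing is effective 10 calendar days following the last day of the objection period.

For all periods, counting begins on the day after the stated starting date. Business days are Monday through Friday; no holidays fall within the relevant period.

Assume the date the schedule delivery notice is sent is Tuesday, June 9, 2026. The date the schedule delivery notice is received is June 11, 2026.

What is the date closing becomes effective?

July 10, 2026

From Tuesday, June 9, 2026, 15 business days (Jun 10, Jun 11, Jun 12, Jun 15, …, Jun 26, Jun 29, Jun 30, skipping weekends) brings us to Tuesday, June 30, 2026, which is the last day of the objection period.
Adding 10 calendar days to June 30, 2026 gives July 10, 2026, which is the date closing becomes effective.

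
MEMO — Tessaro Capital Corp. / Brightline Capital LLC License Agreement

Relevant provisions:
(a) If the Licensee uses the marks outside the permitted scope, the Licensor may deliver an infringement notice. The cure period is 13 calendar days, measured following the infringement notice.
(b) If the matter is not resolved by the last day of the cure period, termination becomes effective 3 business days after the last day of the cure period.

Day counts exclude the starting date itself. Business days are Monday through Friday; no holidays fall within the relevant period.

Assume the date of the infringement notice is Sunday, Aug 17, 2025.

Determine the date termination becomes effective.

The last day of the cure period: Aug 17, 2025 + 13 days = Aug 30, 2025.
From Saturday, Aug 30, 2025, 3 business days (Sep 1, Sep 2, Sep 3, skipping weekends) brings us to Wednesday, Sep 3, 2025, which is the date termination becomes effective.

Sep 3, 2025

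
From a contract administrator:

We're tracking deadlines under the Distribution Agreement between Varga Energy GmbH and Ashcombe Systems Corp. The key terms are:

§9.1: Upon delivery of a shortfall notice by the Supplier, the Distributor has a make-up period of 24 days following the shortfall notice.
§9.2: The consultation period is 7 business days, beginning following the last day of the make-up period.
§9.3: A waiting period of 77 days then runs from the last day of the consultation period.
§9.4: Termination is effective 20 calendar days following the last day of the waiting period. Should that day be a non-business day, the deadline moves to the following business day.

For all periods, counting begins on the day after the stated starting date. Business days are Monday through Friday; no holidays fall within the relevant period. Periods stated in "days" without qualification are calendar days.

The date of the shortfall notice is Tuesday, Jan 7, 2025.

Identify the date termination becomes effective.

May 19, 2025

The last day of the make-up period: 24 calendar days after Jan 7, 2025 is Jan 31, 2025.
The last day of the consultation period: 7 business days after Friday, Jan 31, 2025, skipping weekends — Feb 3, Feb 4, Feb 5, Feb 6, Feb 7, Feb 10, Feb 11 — lands on Tuesday, Feb 11, 2025.
The last day of the waiting period: Feb 11, 2025 + 77 days = Apr 29, 2025.
Adding 20 calendar days to Apr 29, 2025 gives May 19, 2025, which is the date termination becomes effective. May 19, 2025 is a Monday, so no roll-forward applies.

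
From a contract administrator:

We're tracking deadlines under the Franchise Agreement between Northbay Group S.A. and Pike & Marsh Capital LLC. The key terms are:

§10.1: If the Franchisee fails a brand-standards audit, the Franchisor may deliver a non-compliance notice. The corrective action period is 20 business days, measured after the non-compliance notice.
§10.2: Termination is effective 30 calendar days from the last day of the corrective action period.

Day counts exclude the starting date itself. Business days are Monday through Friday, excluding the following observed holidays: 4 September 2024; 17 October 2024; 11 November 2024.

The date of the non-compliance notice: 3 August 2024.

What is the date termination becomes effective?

29 September 2024

From Saturday, 3 August 2024, 20 business days (Aug 5, Aug 6, Aug 7, Aug 8, …, Aug 28, Aug 29, Aug 30, skipping weekends) brings us to Friday, 30 August 2024, which is the last day of the corrective action period.
The date termination becomes effective: 30 calendar days after 30 August 2024 is 29 September 2024.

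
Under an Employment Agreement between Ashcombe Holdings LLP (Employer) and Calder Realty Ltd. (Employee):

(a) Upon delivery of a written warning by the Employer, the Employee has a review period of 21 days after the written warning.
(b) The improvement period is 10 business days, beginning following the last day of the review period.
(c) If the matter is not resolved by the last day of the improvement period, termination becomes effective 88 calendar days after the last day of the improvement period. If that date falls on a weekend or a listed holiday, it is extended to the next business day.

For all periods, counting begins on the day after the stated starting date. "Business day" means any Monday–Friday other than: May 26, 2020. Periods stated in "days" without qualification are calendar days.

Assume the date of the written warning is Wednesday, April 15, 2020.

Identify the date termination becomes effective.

The last day of the review period: April 15, 2020 + 21 days = May 6, 2020.
The last day of the improvement period: counting 10 business days from Wednesday, May 6, 2020 (May 7, May 8, May 11, May 12, May 13, May 14, May 15, May 18, May 19, May 20, skipping weekends) reaches Wednesday, May 20, 2020.
Adding 88 calendar days to May 20, 2020 gives August 16, 2020, which is the date termination becomes effective. That falls on a Sunday, so it rolls to the next business day, Monday, August 17, 2020.

August 17, 2020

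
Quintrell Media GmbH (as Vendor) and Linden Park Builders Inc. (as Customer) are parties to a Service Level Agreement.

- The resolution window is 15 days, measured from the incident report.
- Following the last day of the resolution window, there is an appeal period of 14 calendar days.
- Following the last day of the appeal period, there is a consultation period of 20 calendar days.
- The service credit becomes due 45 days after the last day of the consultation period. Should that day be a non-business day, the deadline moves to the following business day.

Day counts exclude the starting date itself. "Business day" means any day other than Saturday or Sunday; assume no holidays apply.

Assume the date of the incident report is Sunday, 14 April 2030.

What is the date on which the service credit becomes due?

The last day of the resolution window: 14 April 2030 + 15 days = 29 April 2030.
The last day of the appeal period: 14 calendar days after 29 April 2030 is 13 May 2030.
The last day of the consultation period: 13 May 2030 + 20 days = 2 June 2030.
The date on which the service credit becomes due: 2 June 2030 + 45 days = 17 July 2030. 17 July 2030 is a Wednesday, so no roll-forward applies.

17 July 2030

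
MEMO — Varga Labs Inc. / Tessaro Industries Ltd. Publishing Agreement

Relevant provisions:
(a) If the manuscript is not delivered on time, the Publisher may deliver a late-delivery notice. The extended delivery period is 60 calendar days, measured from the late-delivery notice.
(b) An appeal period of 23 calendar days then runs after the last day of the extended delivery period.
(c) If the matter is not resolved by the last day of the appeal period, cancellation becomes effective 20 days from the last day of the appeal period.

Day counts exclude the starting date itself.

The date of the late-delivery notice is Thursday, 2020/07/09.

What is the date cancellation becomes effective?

2020/10/20

The last day of the extended delivery period: 60 calendar days after 2020/07/09 is 2020/09/07.
Adding 23 calendar days to 2020/09/07 gives 2020/09/30, which is the last day of the appeal period.
The date cancellation becomes effective: 20 calendar days after 2020/09/30 is 2020/10/20.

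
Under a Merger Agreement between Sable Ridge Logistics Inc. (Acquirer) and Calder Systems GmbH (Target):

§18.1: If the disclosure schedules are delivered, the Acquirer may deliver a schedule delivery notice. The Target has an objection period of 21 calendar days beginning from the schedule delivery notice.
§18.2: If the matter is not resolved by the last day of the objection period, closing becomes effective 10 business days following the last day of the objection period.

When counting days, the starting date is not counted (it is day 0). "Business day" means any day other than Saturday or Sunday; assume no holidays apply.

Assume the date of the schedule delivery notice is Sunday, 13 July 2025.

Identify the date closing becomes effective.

The last day of the objection period: 13 July 2025 + 21 days = 3 August 2025.
From Sunday, 3 August 2025, 10 business days (Aug 4, Aug 5, Aug 6, Aug 7, Aug 8, Aug 11, Aug 12, Aug 13, Aug 14, Aug 15, skipping weekends) brings us to Friday, 15 August 2025, which is the date closing becomes effective.

15 August 2025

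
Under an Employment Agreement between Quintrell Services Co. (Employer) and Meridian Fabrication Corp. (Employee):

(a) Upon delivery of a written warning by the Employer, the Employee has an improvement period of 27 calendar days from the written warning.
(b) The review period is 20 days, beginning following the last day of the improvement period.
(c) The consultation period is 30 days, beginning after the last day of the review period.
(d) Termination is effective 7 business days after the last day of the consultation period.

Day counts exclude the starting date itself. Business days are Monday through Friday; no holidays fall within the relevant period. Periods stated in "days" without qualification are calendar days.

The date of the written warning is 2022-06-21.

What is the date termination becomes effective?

Adding 27 calendar days to 2022-06-21 gives 2022-07-18, which is the last day of the improvement period.
The last day of the review period: 2022-07-18 + 20 days = 2022-08-07.
Adding 30 calendar days to 2022-08-07 gives 2022-09-06, which is the last day of the consultation period.
The date termination becomes effective: counting 7 business days from Tuesday, 2022-09-06 (Sep 7, Sep 8, Sep 9, Sep 12, Sep 13, Sep 14, Sep 15, skipping weekends) reaches Thursday, 2022-09-15.

2022-09-15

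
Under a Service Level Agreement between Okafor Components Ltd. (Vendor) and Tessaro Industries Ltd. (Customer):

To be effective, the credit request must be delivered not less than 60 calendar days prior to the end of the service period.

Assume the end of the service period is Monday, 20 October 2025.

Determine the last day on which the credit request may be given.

Counting back 60 calendar days from 20 October 2025 gives 21 August 2025.

21 August 2025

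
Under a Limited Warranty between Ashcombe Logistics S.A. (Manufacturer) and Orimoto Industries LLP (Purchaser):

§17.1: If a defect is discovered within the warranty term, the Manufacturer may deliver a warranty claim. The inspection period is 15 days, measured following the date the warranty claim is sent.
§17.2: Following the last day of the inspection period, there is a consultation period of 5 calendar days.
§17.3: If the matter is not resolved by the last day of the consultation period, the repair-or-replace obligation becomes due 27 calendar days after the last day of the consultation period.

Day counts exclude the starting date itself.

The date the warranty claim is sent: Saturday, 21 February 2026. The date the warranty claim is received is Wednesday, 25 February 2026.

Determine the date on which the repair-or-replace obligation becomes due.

The last day of the inspection period: 15 calendar days after 21 February 2026 is 8 March 2026.
The last day of the consultation period: 8 March 2026 + 5 days = 13 March 2026.
The date on which the repair-or-replace obligation becomes due: 13 March 2026 + 27 days = 9 April 2026.

9 April 2026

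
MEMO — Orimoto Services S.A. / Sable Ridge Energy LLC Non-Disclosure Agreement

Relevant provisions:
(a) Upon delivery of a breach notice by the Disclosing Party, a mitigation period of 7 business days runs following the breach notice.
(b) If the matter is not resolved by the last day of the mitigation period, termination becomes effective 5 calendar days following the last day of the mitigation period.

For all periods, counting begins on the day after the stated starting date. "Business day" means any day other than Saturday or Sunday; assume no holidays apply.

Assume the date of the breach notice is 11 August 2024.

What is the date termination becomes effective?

25 August 2024

The last day of the mitigation period: 7 business days after Sunday, 11 August 2024, skipping weekends — Aug 12, Aug 13, Aug 14, Aug 15, Aug 16, Aug 19, Aug 20 — lands on Tuesday, 20 August 2024.
The date termination becomes effective: 20 August 2024 + 5 days = 25 August 2024.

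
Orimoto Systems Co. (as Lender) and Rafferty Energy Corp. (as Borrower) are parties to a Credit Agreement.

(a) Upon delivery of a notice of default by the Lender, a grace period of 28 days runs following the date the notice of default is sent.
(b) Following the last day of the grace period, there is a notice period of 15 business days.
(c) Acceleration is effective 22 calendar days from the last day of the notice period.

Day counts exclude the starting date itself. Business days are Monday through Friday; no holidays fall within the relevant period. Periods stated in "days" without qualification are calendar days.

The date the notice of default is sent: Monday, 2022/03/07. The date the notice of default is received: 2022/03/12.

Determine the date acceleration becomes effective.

2022/05/17

The last day of the grace period: 28 calendar days after 2022/03/07 is 2022/04/04.
From Monday, 2022/04/04, 15 business days (Apr 5, Apr 6, Apr 7, Apr 8, …, Apr 21, Apr 22, Apr 25, skipping weekends) brings us to Monday, 2022/04/25, which is the last day of the notice period.
The date acceleration becomes effective: 22 calendar days after 2022/04/25 is 2022/05/17.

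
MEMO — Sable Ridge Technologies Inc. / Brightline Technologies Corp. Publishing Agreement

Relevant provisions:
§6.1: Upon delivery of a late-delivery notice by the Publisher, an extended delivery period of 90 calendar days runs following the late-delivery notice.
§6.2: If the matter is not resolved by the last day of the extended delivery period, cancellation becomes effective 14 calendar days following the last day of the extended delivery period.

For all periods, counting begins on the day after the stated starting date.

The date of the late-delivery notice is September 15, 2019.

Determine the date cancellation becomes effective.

Adding 90 calendar days to September 15, 2019 gives December 14, 2019, which is the last day of the extended delivery period.
The date cancellation becomes effective: December 14, 2019 + 14 days = December 28, 2019.

December 28, 2019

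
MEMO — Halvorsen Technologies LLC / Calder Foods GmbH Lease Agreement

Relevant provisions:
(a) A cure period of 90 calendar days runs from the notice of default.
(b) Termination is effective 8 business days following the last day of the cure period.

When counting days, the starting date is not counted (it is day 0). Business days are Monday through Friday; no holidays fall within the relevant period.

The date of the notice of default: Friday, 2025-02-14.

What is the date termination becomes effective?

2025-05-27

Adding 90 calendar days to 2025-02-14 gives 2025-05-15, which is the last day of the cure period.
The date termination becomes effective: 8 business days after Thursday, 2025-05-15, skipping weekends — May 16, May 19, May 20, May 21, May 22, May 23, May 26, May 27 — lands on Tuesday, 2025-05-27.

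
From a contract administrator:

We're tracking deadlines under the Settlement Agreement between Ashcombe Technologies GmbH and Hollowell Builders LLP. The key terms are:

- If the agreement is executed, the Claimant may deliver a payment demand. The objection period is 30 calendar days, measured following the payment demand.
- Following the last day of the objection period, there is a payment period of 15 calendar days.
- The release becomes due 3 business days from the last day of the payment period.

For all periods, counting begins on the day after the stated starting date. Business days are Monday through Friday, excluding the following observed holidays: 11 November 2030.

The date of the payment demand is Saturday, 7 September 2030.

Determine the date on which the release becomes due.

25 October 2030

Adding 30 calendar days to 7 September 2030 gives 7 October 2030, which is the last day of the objection period.
Adding 15 calendar days to 7 October 2030 gives 22 October 2030, which is the last day of the payment period.
From Tuesday, 22 October 2030, 3 business days (Oct 23, Oct 24, Oct 25, skipping weekends) brings us to Friday, 25 October 2030, which is the date on which the release becomes due.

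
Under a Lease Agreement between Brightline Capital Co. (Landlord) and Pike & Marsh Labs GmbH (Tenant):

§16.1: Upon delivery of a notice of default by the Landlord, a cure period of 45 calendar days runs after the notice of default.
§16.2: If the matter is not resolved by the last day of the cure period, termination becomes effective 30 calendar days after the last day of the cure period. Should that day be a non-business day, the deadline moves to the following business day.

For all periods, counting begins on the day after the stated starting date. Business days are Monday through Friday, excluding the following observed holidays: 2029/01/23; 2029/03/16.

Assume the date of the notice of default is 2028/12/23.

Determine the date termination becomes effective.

2029/03/08

The last day of the cure period: 45 calendar days after 2028/12/23 is 2029/02/06.
The date termination becomes effective: 30 calendar days after 2029/02/06 is 2029/03/08. 2029/03/08 is a Thursday and is not a listed holiday, so no roll-forward applies.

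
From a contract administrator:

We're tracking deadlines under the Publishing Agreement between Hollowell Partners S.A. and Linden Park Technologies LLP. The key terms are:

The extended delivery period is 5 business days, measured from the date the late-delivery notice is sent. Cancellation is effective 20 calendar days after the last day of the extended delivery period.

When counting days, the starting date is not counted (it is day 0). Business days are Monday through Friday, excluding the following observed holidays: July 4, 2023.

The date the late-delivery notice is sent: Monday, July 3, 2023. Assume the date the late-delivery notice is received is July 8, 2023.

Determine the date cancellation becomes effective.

The last day of the extended delivery period: counting 5 business days from Monday, July 3, 2023 (Jul 5, Jul 6, Jul 7, Jul 10, Jul 11, skipping weekends and the listed holiday on Jul 4) reaches Tuesday, July 11, 2023.
The date cancellation becomes effective: July 11, 2023 + 20 days = July 31, 2023.

July 31, 2023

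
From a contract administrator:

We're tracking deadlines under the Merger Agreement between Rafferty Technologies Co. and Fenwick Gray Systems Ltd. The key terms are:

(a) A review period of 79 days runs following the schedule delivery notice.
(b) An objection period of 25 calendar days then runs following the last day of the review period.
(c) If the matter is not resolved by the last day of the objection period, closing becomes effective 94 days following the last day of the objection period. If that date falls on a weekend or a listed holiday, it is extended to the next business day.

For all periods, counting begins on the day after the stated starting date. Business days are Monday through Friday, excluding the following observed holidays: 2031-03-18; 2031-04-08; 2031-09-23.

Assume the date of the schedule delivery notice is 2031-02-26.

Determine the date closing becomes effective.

2031-09-12

The last day of the review period: 79 calendar days after 2031-02-26 is 2031-05-16.
Adding 25 calendar days to 2031-05-16 gives 2031-06-10, which is the last day of the objection period.
The date closing becomes effective: 2031-06-10 + 94 days = 2031-09-12. 2031-09-12 is a Friday and is not a listed holiday, so no roll-forward applies.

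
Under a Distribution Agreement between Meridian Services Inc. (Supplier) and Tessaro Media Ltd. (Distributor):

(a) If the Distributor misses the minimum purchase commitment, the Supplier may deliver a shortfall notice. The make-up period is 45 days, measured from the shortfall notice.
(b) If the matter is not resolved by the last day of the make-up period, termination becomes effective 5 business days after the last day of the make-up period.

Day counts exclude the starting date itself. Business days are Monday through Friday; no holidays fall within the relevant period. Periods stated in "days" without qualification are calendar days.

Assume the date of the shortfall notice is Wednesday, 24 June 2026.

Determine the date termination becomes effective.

14 August 2026

Adding 45 calendar days to 24 June 2026 gives 8 August 2026, which is the last day of the make-up period.
From Saturday, 8 August 2026, 5 business days (Aug 10, Aug 11, Aug 12, Aug 13, Aug 14, skipping weekends) brings us to Friday, 14 August 2026, which is the date termination becomes effective.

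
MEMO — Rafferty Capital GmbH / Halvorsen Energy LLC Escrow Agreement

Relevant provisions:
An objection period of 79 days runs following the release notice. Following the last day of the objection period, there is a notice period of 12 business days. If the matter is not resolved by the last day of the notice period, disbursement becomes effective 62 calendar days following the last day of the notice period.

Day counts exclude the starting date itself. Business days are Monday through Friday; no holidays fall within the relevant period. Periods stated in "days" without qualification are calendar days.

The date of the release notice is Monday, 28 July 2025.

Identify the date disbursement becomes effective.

1 January 2026

Adding 79 calendar days to 28 July 2025 gives 15 October 2025, which is the last day of the objection period.
From Wednesday, 15 October 2025, 12 business days (Oct 16, Oct 17, Oct 20, Oct 21, …, Oct 29, Oct 30, Oct 31, skipping weekends) brings us to Friday, 31 October 2025, which is the last day of the notice period.
Adding 62 calendar days to 31 October 2025 gives 1 January 2026, which is the date disbursement becomes effective.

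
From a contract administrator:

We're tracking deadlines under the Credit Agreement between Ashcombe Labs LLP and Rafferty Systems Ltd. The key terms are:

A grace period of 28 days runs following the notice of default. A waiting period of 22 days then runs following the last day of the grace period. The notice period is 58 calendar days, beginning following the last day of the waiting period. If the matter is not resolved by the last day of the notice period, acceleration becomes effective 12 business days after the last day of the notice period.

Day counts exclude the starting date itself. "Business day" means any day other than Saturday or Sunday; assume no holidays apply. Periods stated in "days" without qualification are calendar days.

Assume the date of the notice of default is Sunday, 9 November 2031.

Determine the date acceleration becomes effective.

12 March 2032

Adding 28 calendar days to 9 November 2031 gives 7 December 2031, which is the last day of the grace period.
Adding 22 calendar days to 7 December 2031 gives 29 December 2031, which is the last day of the waiting period.
Adding 58 calendar days to 29 December 2031 gives 25 February 2032, which is the last day of the notice period.
From Wednesday, 25 February 2032, 12 business days (Feb 26, Feb 27, Mar 1, Mar 2, …, Mar 10, Mar 11, Mar 12, skipping weekends) brings us to Friday, 12 March 2032, which is the date acceleration becomes effective.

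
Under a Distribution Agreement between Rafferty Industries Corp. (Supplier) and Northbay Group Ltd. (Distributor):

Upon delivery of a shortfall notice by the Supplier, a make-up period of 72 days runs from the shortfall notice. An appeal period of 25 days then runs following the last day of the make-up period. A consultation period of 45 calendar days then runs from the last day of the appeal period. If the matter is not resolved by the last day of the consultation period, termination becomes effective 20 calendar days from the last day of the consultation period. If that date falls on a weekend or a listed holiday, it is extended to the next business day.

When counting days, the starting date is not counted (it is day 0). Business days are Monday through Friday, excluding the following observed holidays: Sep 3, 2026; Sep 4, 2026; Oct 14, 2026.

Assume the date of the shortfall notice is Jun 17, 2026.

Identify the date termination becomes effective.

Adding 72 calendar days to Jun 17, 2026 gives Aug 28, 2026, which is the last day of the make-up period.
The last day of the appeal period: Aug 28, 2026 + 25 days = Sep 22, 2026.
The last day of the consultation period: Sep 22, 2026 + 45 days = Nov 6, 2026.
The date termination becomes effective: Nov 6, 2026 + 20 days = Nov 26, 2026. Nov 26, 2026 is a Thursday and is not a listed holiday, so no roll-forward applies.

Nov 26, 2026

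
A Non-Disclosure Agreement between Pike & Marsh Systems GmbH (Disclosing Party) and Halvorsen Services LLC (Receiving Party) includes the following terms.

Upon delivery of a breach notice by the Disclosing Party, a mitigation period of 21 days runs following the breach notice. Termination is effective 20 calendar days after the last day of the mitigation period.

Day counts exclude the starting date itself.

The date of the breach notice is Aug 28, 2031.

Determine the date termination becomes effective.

Oct 8, 2031

Adding 21 calendar days to Aug 28, 2031 gives Sep 18, 2031, which is the last day of the mitigation period.
The date termination becomes effective: 20 calendar days after Sep 18, 2031 is Oct 8, 2031.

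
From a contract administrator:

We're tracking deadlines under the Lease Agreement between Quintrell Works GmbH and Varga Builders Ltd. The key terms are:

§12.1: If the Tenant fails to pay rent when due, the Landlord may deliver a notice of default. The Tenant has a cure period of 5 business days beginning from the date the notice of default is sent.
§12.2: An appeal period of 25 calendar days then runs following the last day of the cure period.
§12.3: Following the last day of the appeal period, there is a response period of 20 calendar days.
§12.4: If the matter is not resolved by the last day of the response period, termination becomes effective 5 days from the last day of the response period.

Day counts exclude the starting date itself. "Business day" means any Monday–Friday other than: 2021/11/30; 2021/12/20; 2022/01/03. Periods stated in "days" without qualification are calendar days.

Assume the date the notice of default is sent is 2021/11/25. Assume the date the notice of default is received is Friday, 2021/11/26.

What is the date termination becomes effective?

2022/01/22

The last day of the cure period: counting 5 business days from Thursday, 2021/11/25 (Nov 26, Nov 29, Dec 1, Dec 2, Dec 3, skipping weekends and the listed holiday on Nov 30) reaches Friday, 2021/12/03.
The last day of the appeal period: 25 calendar days after 2021/12/03 is 2021/12/28.
Adding 20 calendar days to 2021/12/28 gives 2022/01/17, which is the last day of the response period.
The date termination becomes effective: 2022/01/17 + 5 days = 2022/01/22.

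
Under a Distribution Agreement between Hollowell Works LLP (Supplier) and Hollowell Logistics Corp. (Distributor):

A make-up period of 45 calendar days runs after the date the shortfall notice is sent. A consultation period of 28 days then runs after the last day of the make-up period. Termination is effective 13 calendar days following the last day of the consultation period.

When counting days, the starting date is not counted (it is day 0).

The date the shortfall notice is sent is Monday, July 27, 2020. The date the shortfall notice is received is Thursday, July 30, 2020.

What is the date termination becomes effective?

The last day of the make-up period: July 27, 2020 + 45 days = September 10, 2020.
The last day of the consultation period: 28 calendar days after September 10, 2020 is October 8, 2020.
Adding 13 calendar days to October 8, 2020 gives October 21, 2020, which is the date termination becomes effective.

October 21, 2020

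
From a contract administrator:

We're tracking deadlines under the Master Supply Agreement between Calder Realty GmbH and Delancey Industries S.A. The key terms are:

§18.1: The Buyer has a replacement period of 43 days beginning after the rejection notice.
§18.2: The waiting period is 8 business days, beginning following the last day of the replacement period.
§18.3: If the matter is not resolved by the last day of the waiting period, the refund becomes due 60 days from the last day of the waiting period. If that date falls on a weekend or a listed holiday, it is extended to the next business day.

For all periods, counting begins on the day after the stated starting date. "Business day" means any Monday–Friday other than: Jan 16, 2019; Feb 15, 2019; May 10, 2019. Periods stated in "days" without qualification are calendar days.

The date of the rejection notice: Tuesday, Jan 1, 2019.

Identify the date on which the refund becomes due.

The last day of the replacement period: 43 calendar days after Jan 1, 2019 is Feb 13, 2019.
The last day of the waiting period: 8 business days after Wednesday, Feb 13, 2019, skipping weekends and the listed holiday on Feb 15 — Feb 14, Feb 18, Feb 19, Feb 20, Feb 21, Feb 22, Feb 25, Feb 26 — lands on Tuesday, Feb 26, 2019.
The date on which the refund becomes due: Feb 26, 2019 + 60 days = Apr 27, 2019. That falls on a Saturday, so it rolls to the next business day, Monday, Apr 29, 2019.

Apr 29, 2019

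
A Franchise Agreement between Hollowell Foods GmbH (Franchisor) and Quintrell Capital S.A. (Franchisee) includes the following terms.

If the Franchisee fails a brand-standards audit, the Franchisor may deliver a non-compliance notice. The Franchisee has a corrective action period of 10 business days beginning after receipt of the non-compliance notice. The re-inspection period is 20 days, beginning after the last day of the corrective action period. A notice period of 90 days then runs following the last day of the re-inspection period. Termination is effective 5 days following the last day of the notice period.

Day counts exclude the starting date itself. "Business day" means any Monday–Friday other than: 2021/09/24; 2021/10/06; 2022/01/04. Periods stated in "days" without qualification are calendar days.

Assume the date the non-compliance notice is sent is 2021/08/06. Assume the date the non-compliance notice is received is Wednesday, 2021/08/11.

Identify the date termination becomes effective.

2021/12/18

The last day of the corrective action period: 10 business days after Wednesday, 2021/08/11, skipping weekends — Aug 12, Aug 13, Aug 16, Aug 17, Aug 18, Aug 19, Aug 20, Aug 23, Aug 24, Aug 25 — lands on Wednesday, 2021/08/25.
The last day of the re-inspection period: 2021/08/25 + 20 days = 2021/09/14.
The last day of the notice period: 2021/09/14 + 90 days = 2021/12/13.
The date termination becomes effective: 5 calendar days after 2021/12/13 is 2021/12/18.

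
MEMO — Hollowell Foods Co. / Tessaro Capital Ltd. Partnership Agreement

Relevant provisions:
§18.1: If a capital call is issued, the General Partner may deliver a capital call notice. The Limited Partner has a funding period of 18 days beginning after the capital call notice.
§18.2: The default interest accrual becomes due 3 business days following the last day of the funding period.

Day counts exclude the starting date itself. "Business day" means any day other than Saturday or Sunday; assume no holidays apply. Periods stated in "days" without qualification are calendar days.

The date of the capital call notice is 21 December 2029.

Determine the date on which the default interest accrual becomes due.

11 January 2030

Adding 18 calendar days to 21 December 2029 gives 8 January 2030, which is the last day of the funding period.
The date on which the default interest accrual becomes due: 3 business days after Tuesday, 8 January 2030, skipping weekends — Jan 9, Jan 10, Jan 11 — lands on Friday, 11 January 2030.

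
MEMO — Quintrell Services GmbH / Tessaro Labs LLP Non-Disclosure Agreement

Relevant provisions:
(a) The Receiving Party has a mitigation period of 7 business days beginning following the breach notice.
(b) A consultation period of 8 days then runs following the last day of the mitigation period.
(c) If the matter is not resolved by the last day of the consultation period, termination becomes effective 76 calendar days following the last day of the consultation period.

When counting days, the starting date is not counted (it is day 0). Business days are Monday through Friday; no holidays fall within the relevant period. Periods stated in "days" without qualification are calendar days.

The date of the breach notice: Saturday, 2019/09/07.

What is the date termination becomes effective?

From Saturday, 2019/09/07, 7 business days (Sep 9, Sep 10, Sep 11, Sep 12, Sep 13, Sep 16, Sep 17, skipping weekends) brings us to Tuesday, 2019/09/17, which is the last day of the mitigation period.
Adding 8 calendar days to 2019/09/17 gives 2019/09/25, which is the last day of the consultation period.
The date termination becomes effective: 2019/09/25 + 76 days = 2019/12/10.

2019/12/10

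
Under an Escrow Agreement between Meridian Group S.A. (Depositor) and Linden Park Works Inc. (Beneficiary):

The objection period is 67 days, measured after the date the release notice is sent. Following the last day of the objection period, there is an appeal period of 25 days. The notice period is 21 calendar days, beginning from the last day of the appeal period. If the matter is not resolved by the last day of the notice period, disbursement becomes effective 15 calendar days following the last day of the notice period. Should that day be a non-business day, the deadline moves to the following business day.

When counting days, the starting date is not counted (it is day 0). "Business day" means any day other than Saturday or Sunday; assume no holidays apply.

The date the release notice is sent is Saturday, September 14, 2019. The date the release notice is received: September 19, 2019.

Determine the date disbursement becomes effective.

The last day of the objection period: September 14, 2019 + 67 days = November 20, 2019.
The last day of the appeal period: 25 calendar days after November 20, 2019 is December 15, 2019.
The last day of the notice period: 21 calendar days after December 15, 2019 is January 5, 2020.
Adding 15 calendar days to January 5, 2020 gives January 20, 2020, which is the date disbursement becomes effective. January 20, 2020 is a Monday, so no roll-forward applies.

January 20, 2020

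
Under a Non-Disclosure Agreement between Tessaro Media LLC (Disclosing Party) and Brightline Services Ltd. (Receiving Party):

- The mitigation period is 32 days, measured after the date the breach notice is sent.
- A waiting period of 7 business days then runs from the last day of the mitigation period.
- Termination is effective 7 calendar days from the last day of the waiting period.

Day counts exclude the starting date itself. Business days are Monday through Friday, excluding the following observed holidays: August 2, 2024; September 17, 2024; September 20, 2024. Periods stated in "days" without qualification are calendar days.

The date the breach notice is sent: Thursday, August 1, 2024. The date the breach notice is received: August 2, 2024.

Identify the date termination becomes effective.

September 18, 2024

Adding 32 calendar days to August 1, 2024 gives September 2, 2024, which is the last day of the mitigation period.
From Monday, September 2, 2024, 7 business days (Sep 3, Sep 4, Sep 5, Sep 6, Sep 9, Sep 10, Sep 11, skipping weekends) brings us to Wednesday, September 11, 2024, which is the last day of the waiting period.
The date termination becomes effective: September 11, 2024 + 7 days = September 18, 2024.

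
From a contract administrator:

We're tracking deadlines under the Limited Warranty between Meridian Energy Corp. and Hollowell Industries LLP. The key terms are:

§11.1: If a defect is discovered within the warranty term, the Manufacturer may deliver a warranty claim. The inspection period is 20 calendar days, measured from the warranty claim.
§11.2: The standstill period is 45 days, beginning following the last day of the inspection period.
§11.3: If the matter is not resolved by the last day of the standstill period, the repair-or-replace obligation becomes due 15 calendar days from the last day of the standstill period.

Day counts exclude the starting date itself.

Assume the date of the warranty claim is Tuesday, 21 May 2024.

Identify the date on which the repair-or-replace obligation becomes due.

Adding 20 calendar days to 21 May 2024 gives 10 June 2024, which is the last day of the inspection period.
Adding 45 calendar days to 10 June 2024 gives 25 July 2024, which is the last day of the standstill period.
The date on which the repair-or-replace obligation becomes due: 25 July 2024 + 15 days = 9 August 2024.

9 August 2024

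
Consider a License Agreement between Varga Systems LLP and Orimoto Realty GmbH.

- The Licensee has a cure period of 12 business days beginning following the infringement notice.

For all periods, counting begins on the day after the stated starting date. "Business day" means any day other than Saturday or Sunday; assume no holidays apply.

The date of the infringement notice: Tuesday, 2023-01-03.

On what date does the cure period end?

2023-01-19

From Tuesday, 2023-01-03, 12 business days (Jan 4, Jan 5, Jan 6, Jan 9, …, Jan 17, Jan 18, Jan 19, skipping weekends) brings us to Thursday, 2023-01-19, which is the last day of the cure period.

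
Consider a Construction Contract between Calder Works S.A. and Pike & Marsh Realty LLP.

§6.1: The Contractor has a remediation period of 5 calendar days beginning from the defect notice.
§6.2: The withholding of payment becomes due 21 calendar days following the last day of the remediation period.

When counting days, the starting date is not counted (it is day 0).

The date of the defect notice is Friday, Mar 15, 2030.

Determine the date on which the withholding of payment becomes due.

The last day of the remediation period: Mar 15, 2030 + 5 days = Mar 20, 2030.
The date on which the withholding of payment becomes due: 21 calendar days after Mar 20, 2030 is Apr 10, 2030.

Apr 10, 2030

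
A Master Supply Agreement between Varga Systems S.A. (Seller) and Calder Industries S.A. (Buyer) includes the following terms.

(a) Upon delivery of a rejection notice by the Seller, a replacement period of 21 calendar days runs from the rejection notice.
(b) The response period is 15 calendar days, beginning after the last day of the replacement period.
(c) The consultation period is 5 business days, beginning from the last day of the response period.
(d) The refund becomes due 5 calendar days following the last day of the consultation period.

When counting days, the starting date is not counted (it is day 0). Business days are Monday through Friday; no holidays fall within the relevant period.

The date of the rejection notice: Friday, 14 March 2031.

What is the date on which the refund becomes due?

30 April 2031

The last day of the replacement period: 21 calendar days after 14 March 2031 is 4 April 2031.
The last day of the response period: 15 calendar days after 4 April 2031 is 19 April 2031.
The last day of the consultation period: 5 business days after Saturday, 19 April 2031, skipping weekends — Apr 21, Apr 22, Apr 23, Apr 24, Apr 25 — lands on Friday, 25 April 2031.
The date on which the refund becomes due: 5 calendar days after 25 April 2031 is 30 April 2031.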